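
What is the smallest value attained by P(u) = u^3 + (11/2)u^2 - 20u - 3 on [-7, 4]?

Differentiating, P'(u) = 3u^2 + 11u - 20; which vanishes at u = -5 and u = 4/3.
Evaluating at the critical points and endpoints: P(-7) = 127/2, P(-5) = 219/2, P(4/3) = -473/27, P(4) = 69.
The minimum over the interval is -473/27, attained at u = 4/3.

-473/27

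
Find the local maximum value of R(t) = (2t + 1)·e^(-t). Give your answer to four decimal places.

1.2131

R'(t) = 2·e^(-t) + (2t + 1)·(-1)·e^(-t) = (-2t + 1)·e^(-t). Since e^(-t) > 0, the only critical point is t = 1/2.
R''(1/2) has the same sign as -2 < 0, so this is a local maximum.
R(1/2) = (2)·e^(-1/2) ≈ 1.2131.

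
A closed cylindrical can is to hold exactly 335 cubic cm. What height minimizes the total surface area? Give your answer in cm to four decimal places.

With radius r and height h, πr²h = 335 so h = 335/(πr²), and S(r) = 2πr² + 2πrh = 2πr² + 2·335/r.
S'(r) = 4πr − 2·335/r² = 0 ⇒ r³ = 335/(2π), so r ≈ 3.7638 and h = 2r ≈ 7.5275.
S''(r) = 4π + 4·335/r³ > 0, so this is the minimum; S ≈ 267.0204.

7.5275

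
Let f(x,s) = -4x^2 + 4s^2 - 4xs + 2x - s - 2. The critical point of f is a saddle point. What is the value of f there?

∂f/∂x = -8x - 4s + 2 = 0 and ∂f/∂s = -4x + 8s - 1 = 0, so (x, s) = (3/20, 1/5).
The Hessian has f_{xx} = -8, f_{ss} = 8, f_{xs} = -4, giving D = -80 < 0, so the point is a saddle point.
f(3/20, 1/5) = -39/20.

-39/20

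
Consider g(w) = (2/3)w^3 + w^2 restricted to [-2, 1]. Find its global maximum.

Differentiating, g'(w) = 2w^2 + 2w; which vanishes at w = -1 and w = 0.
Candidates: g(-2) = -4/3; g(-1) = 1/3; g(0) = 0; g(1) = 5/3.
Hence the absolute maximum is 5/3 at w = 1.

5/3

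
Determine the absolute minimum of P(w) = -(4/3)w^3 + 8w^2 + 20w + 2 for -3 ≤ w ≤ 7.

-26/3

P'(w) = -4w^2 + 16w + 20, which vanishes at w = -1 and w = 5.
Evaluating at the critical points and endpoints: P(-3) = 50; P(-1) = -26/3; P(5) = 406/3; P(7) = 230/3.
So the minimum is P(-1) = -26/3.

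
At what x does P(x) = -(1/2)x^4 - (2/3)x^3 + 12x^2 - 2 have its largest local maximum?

-4

P'(x) = -2x^3 - 2x^2 + 24x. Setting P'(x) = 0 gives x ∈ {-4, 0, 3}.
P''(x) = -6x^2 - 4x + 24. P''(-4) = -56 < 0 ⇒ local maximum; P''(0) = 24 > 0 ⇒ local minimum; P''(3) = -42 < 0 ⇒ local maximum.
So the largest local maximum value is P(-4) = 314/3.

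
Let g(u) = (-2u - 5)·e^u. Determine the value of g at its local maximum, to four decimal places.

0.0604

By the product rule, g'(u) = (-2u - 7)·e^u. Since e^u > 0, the only critical point is u = -7/2.
g''(-7/2) has the same sign as -2 < 0, so this is a local maximum.
g(-7/2) = (2)·e^(-7/2) ≈ 0.0604.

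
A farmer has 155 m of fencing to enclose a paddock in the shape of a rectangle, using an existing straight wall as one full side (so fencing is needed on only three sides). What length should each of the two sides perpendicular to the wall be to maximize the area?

Let the sides perpendicular to the wall have length x and the parallel side y, so 2x + y = 155 and the area is A = xy = x(155 − 2x).
A'(x) = 155 − 4x = 0 gives x = 155/4, and A''(x) = −4 < 0 confirms a maximum.
Then y = 155 − 2·155/4 = 155/2 and A = 24025/8.

155/4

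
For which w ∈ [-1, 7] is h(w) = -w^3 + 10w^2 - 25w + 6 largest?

h'(w) = -3w^2 + 20w - 25, which vanishes at w = 5/3 and w = 5.
Evaluating at the critical points and endpoints: h(-1) = 42; h(5/3) = -338/27; h(5) = 6; h(7) = -22.
The maximum over the interval is 42, attained at w = -1.

-1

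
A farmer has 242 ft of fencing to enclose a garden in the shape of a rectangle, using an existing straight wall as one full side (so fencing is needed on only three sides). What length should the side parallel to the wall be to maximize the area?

Let the sides perpendicular to the wall have length x and the parallel side y, so 2x + y = 242 and the area is A = xy = x(242 − 2x).
A'(x) = 242 − 4x = 0 gives x = 121/2, and A''(x) = −4 < 0 confirms a maximum.
Then y = 242 − 2·121/2 = 121 and A = 14641/2.

121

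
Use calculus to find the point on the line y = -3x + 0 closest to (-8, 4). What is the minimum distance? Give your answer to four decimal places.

Minimize D(x)^2 = (x + 8)^2 + (-3x - 4)^2.
d/dx[D^2] = 2(x + 8) + 2·(-3)·(-3x - 4) = 0 ⇒ x = -2.
Then y = 6 and the distance is √(40) ≈ 6.3246.

6.3246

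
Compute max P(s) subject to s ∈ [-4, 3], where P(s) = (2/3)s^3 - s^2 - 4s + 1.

P'(s) = 2s^2 - 2s - 4, which vanishes at s = -1 and s = 2.
Compare values at every candidate in [-4, 3]: P(-4) = -125/3,  P(-1) = 10/3,  P(2) = -17/3,  P(3) = -2.
So the maximum is P(-1) = 10/3.

10/3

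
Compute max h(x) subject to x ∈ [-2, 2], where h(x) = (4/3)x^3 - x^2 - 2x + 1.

The derivative is 4x^2 - 2x - 2, which vanishes at x = -1/2 and x = 1.
Candidates: h(-2) = -29/3; h(-1/2) = 19/12; h(1) = -2/3; h(2) = 11/3.
The maximum over the interval is 11/3, attained at x = 2.

11/3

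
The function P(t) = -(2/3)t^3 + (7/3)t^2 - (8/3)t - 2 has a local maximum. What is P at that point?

-242/81

P'(t) = -2t^2 + (14/3)t - 8/3. Setting P'(t) = 0 gives t ∈ {1, 4/3}.
Second-derivative test with P''(t) = -4t + 14/3: P''(1) = 2/3 > 0 ⇒ local minimum; P''(4/3) = -2/3 < 0 ⇒ local maximum.
So the local maximum value is P(4/3) = -242/81.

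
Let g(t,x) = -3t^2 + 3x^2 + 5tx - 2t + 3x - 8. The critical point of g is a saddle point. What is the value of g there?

∂g/∂t = -6t + 5x - 2 = 0 and ∂g/∂x = 5t + 6x + 3 = 0, so (t, x) = (-27/61, -8/61).
The Hessian has g_{tt} = -6, g_{xx} = 6, g_{tx} = 5, giving D = -61 < 0, so the point is a saddle point.
g(-27/61, -8/61) = -473/61.

-473/61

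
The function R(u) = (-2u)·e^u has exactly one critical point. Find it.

By the product rule, R'(u) = (-2u - 2)·e^u. Since e^u > 0, the only critical point is u = -1.
R''(-1) has the same sign as -2 < 0, so this is a local maximum.
R(-1) = (2)·e^(-1) ≈ 0.7358.

-1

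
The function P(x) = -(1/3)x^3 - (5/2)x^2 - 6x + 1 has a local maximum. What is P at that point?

P'(x) = -x^2 - 5x - 6 = 0 at x = -3, -2.
Since P''(x) = -2x - 5, we get P''(-3) = 1 > 0 ⇒ local minimum; P''(-2) = -1 < 0 ⇒ local maximum.
Thus P has its local maximum at x = -2, with value 17/3.

17/3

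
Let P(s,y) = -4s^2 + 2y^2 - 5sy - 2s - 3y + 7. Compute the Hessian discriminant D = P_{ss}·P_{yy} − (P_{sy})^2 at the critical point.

-57

∂P/∂s = -8s - 5y - 2 = 0 and ∂P/∂y = -5s + 4y - 3 = 0, so (s, y) = (-23/57, 14/57).
The Hessian has P_{ss} = -8, P_{yy} = 4, P_{sy} = -5, giving D = -57 < 0, so the point is a saddle point.
D = (-8)·(4) − (-5)^2 = -57.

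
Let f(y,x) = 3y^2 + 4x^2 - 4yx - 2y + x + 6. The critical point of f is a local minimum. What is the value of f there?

181/32

∂f/∂y = 6y - 4x - 2 = 0 and ∂f/∂x = -4y + 8x + 1 = 0, so (y, x) = (3/8, 1/16).
The Hessian has f_{yy} = 6, f_{xx} = 8, f_{yx} = -4, giving D = 32 > 0 with f_{yy} > 0, so the point is a local minimum.
f(3/8, 1/16) = 181/32.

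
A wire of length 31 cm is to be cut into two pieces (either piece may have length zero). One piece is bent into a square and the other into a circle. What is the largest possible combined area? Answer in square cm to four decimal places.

76.4740

Let x be the length used for the square. Square side x/4; circle radius (31−x)/(2π).
A(x) = (x/4)² + π·((31−x)/(2π))² = x²/16 + (31−x)²/(4π) for 0 ≤ x ≤ 31. A'(x) = x/8 − (31−x)/(2π) = 0 gives x = 4·31/(π+4) ≈ 17.3631.
A'' > 0, so the interior critical point is a minimum; the maximum is at an endpoint. A(0) = 76.4740 and A(31) = 60.0625, so the largest area is 76.4740.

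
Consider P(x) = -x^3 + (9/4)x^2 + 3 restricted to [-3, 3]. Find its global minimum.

-15/4

Differentiating, P'(x) = -3x^2 + (9/2)x; which vanishes at x = 0 and x = 3/2.
Compare values at every candidate in [-3, 3]: P(-3) = 201/4; P(0) = 3; P(3/2) = 75/16; P(3) = -15/4.
The minimum over the interval is -15/4, attained at x = 3.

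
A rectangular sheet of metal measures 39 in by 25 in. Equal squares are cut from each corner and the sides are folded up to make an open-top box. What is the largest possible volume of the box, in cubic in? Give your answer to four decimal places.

With cut size x, the volume is V(x) = x(39 − 2x)(25 − 2x) for 0 < x < 12.5.
V'(x) = 12x^2 − 256x + 975. Setting V'(x) = 0 gives x ≈ 4.9634 (the root in (0, 12.5)).
V''(x) = 24x − 256 is negative there, so this is the maximum; V ≈ 2175.0917.

2175.0917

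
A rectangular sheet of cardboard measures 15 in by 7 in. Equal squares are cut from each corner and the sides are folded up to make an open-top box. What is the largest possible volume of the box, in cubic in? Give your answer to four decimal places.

With cut size x, the volume is V(x) = x(15 − 2x)(7 − 2x) for 0 < x < 3.5.
V'(x) = 12x^2 − 88x + 105. Setting V'(x) = 0 gives x ≈ 1.5000 (the root in (0, 3.5)).
V''(x) = 24x − 88 is negative there, so this is the maximum; V ≈ 72.0000.

72.0000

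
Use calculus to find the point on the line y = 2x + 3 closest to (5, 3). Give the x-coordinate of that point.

Minimize D(x)^2 = (x - 5)^2 + (2x)^2.
d/dx[D^2] = 2(x - 5) + 2·2·(2x) = 0 ⇒ x = 1.
Then y = 5 and the distance is √(20) ≈ 4.4721.

1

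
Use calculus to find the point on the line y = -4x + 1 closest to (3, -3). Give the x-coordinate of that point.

19/17

Minimize D(x)^2 = (x - 3)^2 + (-4x + 4)^2.
d/dx[D^2] = 2(x - 3) + 2·(-4)·(-4x + 4) = 0 ⇒ x = 19/17.
Then y = -59/17 and the distance is √(64/17) ≈ 1.9403.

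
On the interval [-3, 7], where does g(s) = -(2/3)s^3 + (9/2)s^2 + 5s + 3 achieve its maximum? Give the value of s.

5

Differentiating, g'(s) = -2s^2 + 9s + 5; which vanishes at s = -1/2 and s = 5.
Candidates: g(-3) = 93/2, g(-1/2) = 41/24, g(5) = 343/6, g(7) = 179/6.
So the maximum is g(5) = 343/6.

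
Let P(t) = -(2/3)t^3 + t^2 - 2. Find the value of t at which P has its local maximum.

1

P'(t) = -2t^2 + 2t. Setting P'(t) = 0 gives t ∈ {0, 1}.
Since P''(t) = -4t + 2, we get P''(0) = 2 > 0 ⇒ local minimum; P''(1) = -2 < 0 ⇒ local maximum.
Thus P has its local maximum at t = 1, with value -5/3.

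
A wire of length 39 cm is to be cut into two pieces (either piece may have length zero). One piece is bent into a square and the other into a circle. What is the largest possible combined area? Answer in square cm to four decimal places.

121.0373

Let x be the length used for the square. Square side x/4; circle radius (39−x)/(2π).
A(x) = (x/4)² + π·((39−x)/(2π))² = x²/16 + (39−x)²/(4π) for 0 ≤ x ≤ 39. A'(x) = x/8 − (39−x)/(2π) = 0 gives x = 4·39/(π+4) ≈ 21.8439.
A'' > 0, so the interior critical point is a minimum; the maximum is at an endpoint. A(0) = 121.0373 and A(39) = 95.0625, so the largest area is 121.0373.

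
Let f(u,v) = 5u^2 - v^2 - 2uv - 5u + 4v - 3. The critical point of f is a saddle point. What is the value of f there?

∂f/∂u = 10u - 2v - 5 = 0 and ∂f/∂v = -2u - 2v + 4 = 0, so (u, v) = (3/4, 5/4).
The Hessian has f_{uu} = 10, f_{vv} = -2, f_{uv} = -2, giving D = -24 < 0, so the point is a saddle point.
f(3/4, 5/4) = -19/8.

-19/8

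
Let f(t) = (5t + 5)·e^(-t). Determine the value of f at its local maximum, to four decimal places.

By the product rule, f'(t) = (-5t)·e^(-t). Since e^(-t) > 0, the only critical point is t = 0.
f''(0) has the same sign as -5 < 0, so this is a local maximum.
f(0) = (5)·e^(0) ≈ 5.0000.

5.0000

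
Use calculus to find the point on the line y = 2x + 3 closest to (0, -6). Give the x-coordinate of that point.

-18/5

Minimize D(x)^2 = (x + 0)^2 + (2x + 9)^2.
d/dx[D^2] = 2(x + 0) + 2·2·(2x + 9) = 0 ⇒ x = -18/5.
Then y = -21/5 and the distance is √(81/5) ≈ 4.0249.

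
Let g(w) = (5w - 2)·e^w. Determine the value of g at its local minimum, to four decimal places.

By the product rule, g'(w) = (5w + 3)·e^w. Since e^w > 0, the only critical point is w = -3/5.
g''(-3/5) has the same sign as 5 > 0, so this is a local minimum.
g(-3/5) = (-5)·e^(-3/5) ≈ -2.7441.

-2.7441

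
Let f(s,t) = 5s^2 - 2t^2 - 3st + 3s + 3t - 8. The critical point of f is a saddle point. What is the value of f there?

∂f/∂s = 10s - 3t + 3 = 0 and ∂f/∂t = -3s - 4t + 3 = 0, so (s, t) = (-3/49, 39/49).
The Hessian has f_{ss} = 10, f_{tt} = -4, f_{st} = -3, giving D = -49 < 0, so the point is a saddle point.
f(-3/49, 39/49) = -338/49.

-338/49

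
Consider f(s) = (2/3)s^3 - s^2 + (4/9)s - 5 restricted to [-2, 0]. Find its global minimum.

-137/9

f'(s) = 2s^2 - 2s + 4/9, which has no zeros in [-2, 0].
Evaluating at the critical points and endpoints: f(-2) = -137/9,  f(0) = -5.
The minimum over the interval is -137/9, attained at s = -2.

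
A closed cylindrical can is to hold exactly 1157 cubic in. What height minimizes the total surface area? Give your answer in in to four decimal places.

With radius r and height h, πr²h = 1157 so h = 1157/(πr²), and S(r) = 2πr² + 2πrh = 2πr² + 2·1157/r.
S'(r) = 4πr − 2·1157/r² = 0 ⇒ r³ = 1157/(2π), so r ≈ 5.6892 and h = 2r ≈ 11.3784.
S''(r) = 4π + 4·1157/r³ > 0, so this is the minimum; S ≈ 610.1034.

11.3784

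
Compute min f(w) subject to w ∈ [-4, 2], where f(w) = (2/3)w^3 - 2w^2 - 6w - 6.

-170/3

Differentiating, f'(w) = 2w^2 - 4w - 6; whose only zero in [-4, 2] is w = -1.
Compare values at every candidate in [-4, 2]: f(-4) = -170/3, f(-1) = -8/3, f(2) = -62/3.
The minimum over the interval is -170/3, attained at w = -4.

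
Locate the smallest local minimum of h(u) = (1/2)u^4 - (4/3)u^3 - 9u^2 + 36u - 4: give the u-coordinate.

h'(u) = 2u^3 - 4u^2 - 18u + 36. Setting h'(u) = 0 gives u ∈ {-3, 2, 3}.
Second-derivative test with h''(u) = 6u^2 - 8u - 18: h''(-3) = 60 > 0 ⇒ local minimum; h''(2) = -10 < 0 ⇒ local maximum; h''(3) = 12 > 0 ⇒ local minimum.
So the smallest local minimum value is h(-3) = -233/2.

-3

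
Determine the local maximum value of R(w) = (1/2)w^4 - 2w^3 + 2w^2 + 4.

R'(w) = 2w^3 - 6w^2 + 4w. Setting R'(w) = 0 gives w ∈ {0, 1, 2}.
R''(w) = 6w^2 - 12w + 4. R''(0) = 4 > 0 ⇒ local minimum; R''(1) = -2 < 0 ⇒ local maximum; R''(2) = 4 > 0 ⇒ local minimum.
The local maximum is R(1) = 9/2.

9/2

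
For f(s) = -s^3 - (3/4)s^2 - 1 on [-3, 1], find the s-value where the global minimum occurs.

1

f'(s) = -3s^2 - (3/2)s, which vanishes at s = -1/2 and s = 0.
Compare values at every candidate in [-3, 1]: f(-3) = 77/4; f(-1/2) = -17/16; f(0) = -1; f(1) = -11/4.
The minimum over the interval is -11/4, attained at s = 1.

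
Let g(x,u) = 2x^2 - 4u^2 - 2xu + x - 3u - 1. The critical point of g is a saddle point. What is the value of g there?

∂g/∂x = 4x - 2u + 1 = 0 and ∂g/∂u = -2x - 8u - 3 = 0, so (x, u) = (-7/18, -5/18).
The Hessian has g_{xx} = 4, g_{uu} = -8, g_{xu} = -2, giving D = -36 < 0, so the point is a saddle point.
g(-7/18, -5/18) = -7/9.

-7/9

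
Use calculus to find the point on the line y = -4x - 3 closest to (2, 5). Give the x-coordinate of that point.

-30/17

Minimize D(x)^2 = (x - 2)^2 + (-4x - 8)^2.
d/dx[D^2] = 2(x - 2) + 2·(-4)·(-4x - 8) = 0 ⇒ x = -30/17.
Then y = 69/17 and the distance is √(256/17) ≈ 3.8806.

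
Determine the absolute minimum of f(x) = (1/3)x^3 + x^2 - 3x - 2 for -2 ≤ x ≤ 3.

-11/3

The derivative is x^2 + 2x - 3, whose only zero in [-2, 3] is x = 1.
Compare values at every candidate in [-2, 3]: f(-2) = 16/3, f(1) = -11/3, f(3) = 7.
So the minimum is f(1) = -11/3.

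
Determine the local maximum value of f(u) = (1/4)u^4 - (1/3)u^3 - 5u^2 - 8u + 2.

f'(u) = u^3 - u^2 - 10u - 8. Setting f'(u) = 0 gives u ∈ {-2, -1, 4}.
Second-derivative test with f''(u) = 3u^2 - 2u - 10: f''(-2) = 6 > 0 ⇒ local minimum; f''(-1) = -5 < 0 ⇒ local maximum; f''(4) = 30 > 0 ⇒ local minimum.
So the local maximum value is f(-1) = 67/12.

67/12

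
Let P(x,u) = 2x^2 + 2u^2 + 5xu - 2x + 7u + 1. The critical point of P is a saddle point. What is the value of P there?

185/9

∂P/∂x = 4x + 5u - 2 = 0 and ∂P/∂u = 5x + 4u + 7 = 0, so (x, u) = (-43/9, 38/9).
The Hessian has P_{xx} = 4, P_{uu} = 4, P_{xu} = 5, giving D = -9 < 0, so the point is a saddle point.
P(-43/9, 38/9) = 185/9.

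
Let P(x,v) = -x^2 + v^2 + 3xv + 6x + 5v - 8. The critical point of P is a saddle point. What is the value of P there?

-183/13

∂P/∂x = -2x + 3v + 6 = 0 and ∂P/∂v = 3x + 2v + 5 = 0, so (x, v) = (-3/13, -28/13).
The Hessian has P_{xx} = -2, P_{vv} = 2, P_{xv} = 3, giving D = -13 < 0, so the point is a saddle point.
P(-3/13, -28/13) = -183/13.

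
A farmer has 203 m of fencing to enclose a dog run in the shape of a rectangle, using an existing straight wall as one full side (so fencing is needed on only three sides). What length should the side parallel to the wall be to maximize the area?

203/2

Let the sides perpendicular to the wall have length x and the parallel side y, so 2x + y = 203 and the area is A = xy = x(203 − 2x).
A'(x) = 203 − 4x = 0 gives x = 203/4, and A''(x) = −4 < 0 confirms a maximum.
Then y = 203 − 2·203/4 = 203/2 and A = 41209/8.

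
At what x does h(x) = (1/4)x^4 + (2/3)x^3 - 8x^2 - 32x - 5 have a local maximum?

-2

h'(x) = x^3 + 2x^2 - 16x - 32 = 0 at x = -4, -2, 4.
Second-derivative test with h''(x) = 3x^2 + 4x - 16: h''(-4) = 16 > 0 ⇒ local minimum; h''(-2) = -12 < 0 ⇒ local maximum; h''(4) = 48 > 0 ⇒ local minimum.
So the local maximum value is h(-2) = 77/3.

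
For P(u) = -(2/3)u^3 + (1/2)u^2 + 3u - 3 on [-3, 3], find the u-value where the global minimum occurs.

The derivative is -2u^2 + u + 3, which vanishes at u = -1 and u = 3/2.
Candidates: P(-3) = 21/2,  P(-1) = -29/6,  P(3/2) = 3/8,  P(3) = -15/2.
So the minimum is P(3) = -15/2.

3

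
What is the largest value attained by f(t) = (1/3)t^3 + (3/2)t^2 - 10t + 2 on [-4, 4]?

134/3

The derivative is t^2 + 3t - 10, whose only zero in [-4, 4] is t = 2.
Compare values at every candidate in [-4, 4]: f(-4) = 134/3, f(2) = -28/3, f(4) = 22/3.
Hence the absolute maximum is 134/3 at t = -4.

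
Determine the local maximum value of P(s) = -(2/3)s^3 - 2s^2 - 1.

-1

P'(s) = -2s^2 - 4s = 0 at s = -2, 0.
Since P''(s) = -4s - 4, we get P''(-2) = 4 > 0 ⇒ local minimum; P''(0) = -4 < 0 ⇒ local maximum.
Thus P has its local maximum at s = 0, with value -1.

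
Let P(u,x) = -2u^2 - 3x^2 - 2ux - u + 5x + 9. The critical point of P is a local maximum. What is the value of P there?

∂P/∂u = -4u - 2x - 1 = 0 and ∂P/∂x = -2u - 6x + 5 = 0, so (u, x) = (-4/5, 11/10).
The Hessian has P_{uu} = -4, P_{xx} = -6, P_{ux} = -2, giving D = 20 > 0 with P_{uu} < 0, so the point is a local maximum.
P(-4/5, 11/10) = 243/20.

243/20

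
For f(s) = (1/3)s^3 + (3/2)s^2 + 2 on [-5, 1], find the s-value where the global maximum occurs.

-3

The derivative is s^2 + 3s, which vanishes at s = -3 and s = 0.
Compare values at every candidate in [-5, 1]: f(-5) = -13/6; f(-3) = 13/2; f(0) = 2; f(1) = 23/6.
Hence the absolute maximum is 13/2 at s = -3.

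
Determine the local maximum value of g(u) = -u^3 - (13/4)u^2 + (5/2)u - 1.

Critical points: g'(u) = -3u^2 - (13/2)u + 5/2 vanishes at u = -5/2, 1/3.
Since g''(u) = -6u - 13/2, we get g''(-5/2) = 17/2 > 0 ⇒ local minimum; g''(1/3) = -17/2 < 0 ⇒ local maximum.
The local maximum is g(1/3) = -61/108.

-61/108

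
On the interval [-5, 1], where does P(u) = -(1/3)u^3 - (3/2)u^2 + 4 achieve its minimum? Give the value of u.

P'(u) = -u^2 - 3u, which vanishes at u = -3 and u = 0.
Compare values at every candidate in [-5, 1]: P(-5) = 49/6, P(-3) = -1/2, P(0) = 4, P(1) = 13/6.
Hence the absolute minimum is -1/2 at u = -3.

-3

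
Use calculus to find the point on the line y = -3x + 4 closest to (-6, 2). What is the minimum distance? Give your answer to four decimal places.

6.3246

Minimize D(x)^2 = (x + 6)^2 + (-3x + 2)^2.
d/dx[D^2] = 2(x + 6) + 2·(-3)·(-3x + 2) = 0 ⇒ x = 0.
Then y = 4 and the distance is √(40) ≈ 6.3246.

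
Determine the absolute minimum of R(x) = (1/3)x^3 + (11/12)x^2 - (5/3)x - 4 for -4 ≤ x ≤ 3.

The derivative is x^2 + (11/6)x - 5/3, which vanishes at x = -5/2 and x = 2/3.
Candidates: R(-4) = -4,  R(-5/2) = 11/16,  R(2/3) = -373/81,  R(3) = 33/4.
So the minimum is R(2/3) = -373/81.

-373/81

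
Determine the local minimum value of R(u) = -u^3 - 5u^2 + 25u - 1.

R'(u) = -3u^2 - 10u + 25. Setting R'(u) = 0 gives u ∈ {-5, 5/3}.
Second-derivative test with R''(u) = -6u - 10: R''(-5) = 20 > 0 ⇒ local minimum; R''(5/3) = -20 < 0 ⇒ local maximum.
The local minimum is R(-5) = -126.

-126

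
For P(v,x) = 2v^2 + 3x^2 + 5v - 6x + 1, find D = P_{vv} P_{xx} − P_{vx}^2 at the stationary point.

24

∂P/∂v = 4v + 5 = 0 and ∂P/∂x = 6x - 6 = 0, so (v, x) = (-5/4, 1).
The Hessian has P_{vv} = 4, P_{xx} = 6, P_{vx} = 0, giving D = 24 > 0 with P_{vv} > 0, so the point is a local minimum.
D = (4)·(6) − (0)^2 = 24.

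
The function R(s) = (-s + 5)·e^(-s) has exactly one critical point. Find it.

By the product rule, R'(s) = (s - 6)·e^(-s). Since e^(-s) > 0, the only critical point is s = 6.
R''(6) has the same sign as 1 > 0, so this is a local minimum.
R(6) = (-1)·e^(-6) ≈ -0.0025.

6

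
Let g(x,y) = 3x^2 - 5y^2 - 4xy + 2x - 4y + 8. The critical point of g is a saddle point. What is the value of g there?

∂g/∂x = 6x - 4y + 2 = 0 and ∂g/∂y = -4x - 10y - 4 = 0, so (x, y) = (-9/19, -4/19).
The Hessian has g_{xx} = 6, g_{yy} = -10, g_{xy} = -4, giving D = -76 < 0, so the point is a saddle point.
g(-9/19, -4/19) = 151/19.

151/19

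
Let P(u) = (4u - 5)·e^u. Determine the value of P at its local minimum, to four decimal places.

P'(u) = 4·e^u + (4u - 5)·1·e^u = (4u - 1)·e^u. Since e^u > 0, the only critical point is u = 1/4.
P''(1/4) has the same sign as 4 > 0, so this is a local minimum.
P(1/4) = (-4)·e^(1/4) ≈ -5.1361.

-5.1361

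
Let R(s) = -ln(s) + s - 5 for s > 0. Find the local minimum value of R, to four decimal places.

R'(s) = -1/s + 1 = 0 gives s = 1.
R''(s) = 1/s², which is positive for s > 0, so this is a local minimum.
R(1) = -1·ln(1) + 1 - 5 ≈ -4.0000.

-4.0000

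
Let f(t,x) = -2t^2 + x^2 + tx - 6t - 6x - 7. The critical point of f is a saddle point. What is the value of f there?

∂f/∂t = -4t + x - 6 = 0 and ∂f/∂x = t + 2x - 6 = 0, so (t, x) = (-2/3, 10/3).
The Hessian has f_{tt} = -4, f_{xx} = 2, f_{tx} = 1, giving D = -9 < 0, so the point is a saddle point.
f(-2/3, 10/3) = -15.

-15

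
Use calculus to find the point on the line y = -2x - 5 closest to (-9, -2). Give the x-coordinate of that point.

-3

Minimize D(x)^2 = (x + 9)^2 + (-2x - 3)^2.
d/dx[D^2] = 2(x + 9) + 2·(-2)·(-2x - 3) = 0 ⇒ x = -3.
Then y = 1 and the distance is √(45) ≈ 6.7082.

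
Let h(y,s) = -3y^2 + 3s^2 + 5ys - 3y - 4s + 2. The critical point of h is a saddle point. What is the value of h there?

41/61

∂h/∂y = -6y + 5s - 3 = 0 and ∂h/∂s = 5y + 6s - 4 = 0, so (y, s) = (2/61, 39/61).
The Hessian has h_{yy} = -6, h_{ss} = 6, h_{ys} = 5, giving D = -61 < 0, so the point is a saddle point.
h(2/61, 39/61) = 41/61.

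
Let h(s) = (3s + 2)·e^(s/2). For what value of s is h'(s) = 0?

-8/3

Differentiating with the product rule gives h'(s) = ((3/2)s + 4)·e^(s/2). Since e^(s/2) > 0, the only critical point is s = -8/3.
h''(-8/3) has the same sign as 3/2 > 0, so this is a local minimum.
h(-8/3) = (-6)·e^(-4/3) ≈ -1.5816.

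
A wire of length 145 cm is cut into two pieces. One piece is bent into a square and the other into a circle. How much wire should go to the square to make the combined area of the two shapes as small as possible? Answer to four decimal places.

Let x be the length used for the square. Square side x/4; circle radius (145−x)/(2π).
A(x) = (x/4)² + π·((145−x)/(2π))² = x²/16 + (145−x)²/(4π) for 0 ≤ x ≤ 145. A'(x) = x/8 − (145−x)/(2π) = 0 gives x = 4·145/(π+4) ≈ 81.2144.
A'' = 1/8 + 1/(2π) > 0, so this gives the minimum combined area; x ≈ 81.2144 cm to the square.

81.2144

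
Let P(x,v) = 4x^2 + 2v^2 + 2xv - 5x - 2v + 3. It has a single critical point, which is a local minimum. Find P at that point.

19/14

∂P/∂x = 8x + 2v - 5 = 0 and ∂P/∂v = 2x + 4v - 2 = 0, so (x, v) = (4/7, 3/14).
The Hessian has P_{xx} = 8, P_{vv} = 4, P_{xv} = 2, giving D = 28 > 0 with P_{xx} > 0, so the point is a local minimum.
P(4/7, 3/14) = 19/14.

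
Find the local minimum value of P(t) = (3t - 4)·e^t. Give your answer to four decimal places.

-4.1868

By the product rule, P'(t) = (3t - 1)·e^t. Since e^t > 0, the only critical point is t = 1/3.
P''(1/3) has the same sign as 3 > 0, so this is a local minimum.
P(1/3) = (-3)·e^(1/3) ≈ -4.1868.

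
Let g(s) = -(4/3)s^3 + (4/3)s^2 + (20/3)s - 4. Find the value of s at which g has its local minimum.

-1

g'(s) = -4s^2 + (8/3)s + 20/3. Setting g'(s) = 0 gives s ∈ {-1, 5/3}.
Since g''(s) = -8s + 8/3, we get g''(-1) = 32/3 > 0 ⇒ local minimum; g''(5/3) = -32/3 < 0 ⇒ local maximum.
Thus g has its local minimum at s = -1, with value -8.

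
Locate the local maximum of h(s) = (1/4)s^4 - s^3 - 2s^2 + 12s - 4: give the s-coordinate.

Critical points: h'(s) = s^3 - 3s^2 - 4s + 12 vanishes at s = -2, 2, 3.
Second-derivative test with h''(s) = 3s^2 - 6s - 4: h''(-2) = 20 > 0 ⇒ local minimum; h''(2) = -4 < 0 ⇒ local maximum; h''(3) = 5 > 0 ⇒ local minimum.
Thus h has its local maximum at s = 2, with value 8.

2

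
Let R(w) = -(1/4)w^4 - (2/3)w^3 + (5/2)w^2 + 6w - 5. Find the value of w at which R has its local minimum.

Critical points: R'(w) = -w^3 - 2w^2 + 5w + 6 vanishes at w = -3, -1, 2.
R''(w) = -3w^2 - 4w + 5. R''(-3) = -10 < 0 ⇒ local maximum; R''(-1) = 6 > 0 ⇒ local minimum; R''(2) = -15 < 0 ⇒ local maximum.
The local minimum is R(-1) = -97/12.

-1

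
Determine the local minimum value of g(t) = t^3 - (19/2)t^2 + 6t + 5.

-85

g'(t) = 3t^2 - 19t + 6 = 0 at t = 1/3, 6.
Second-derivative test with g''(t) = 6t - 19: g''(1/3) = -17 < 0 ⇒ local maximum; g''(6) = 17 > 0 ⇒ local minimum.
So the local minimum value is g(6) = -85.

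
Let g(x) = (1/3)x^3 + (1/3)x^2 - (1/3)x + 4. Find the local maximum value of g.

13/3

g'(x) = x^2 + (2/3)x - 1/3 = 0 at x = -1, 1/3.
Since g''(x) = 2x + 2/3, we get g''(-1) = -4/3 < 0 ⇒ local maximum; g''(1/3) = 4/3 > 0 ⇒ local minimum.
The local maximum is g(-1) = 13/3.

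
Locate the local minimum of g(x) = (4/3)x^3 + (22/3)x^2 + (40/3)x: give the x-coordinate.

g'(x) = 4x^2 + (44/3)x + 40/3. Setting g'(x) = 0 gives x ∈ {-2, -5/3}.
g''(x) = 8x + 44/3. g''(-2) = -4/3 < 0 ⇒ local maximum; g''(-5/3) = 4/3 > 0 ⇒ local minimum.
So the local minimum value is g(-5/3) = -650/81.

-5/3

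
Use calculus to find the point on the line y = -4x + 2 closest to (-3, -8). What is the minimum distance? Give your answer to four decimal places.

5.3358

Minimize D(x)^2 = (x + 3)^2 + (-4x + 10)^2.
d/dx[D^2] = 2(x + 3) + 2·(-4)·(-4x + 10) = 0 ⇒ x = 37/17.
Then y = -114/17 and the distance is √(484/17) ≈ 5.3358.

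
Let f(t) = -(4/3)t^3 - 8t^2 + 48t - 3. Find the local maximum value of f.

151/3

f'(t) = -4t^2 - 16t + 48. Setting f'(t) = 0 gives t ∈ {-6, 2}.
f''(t) = -8t - 16. f''(-6) = 32 > 0 ⇒ local minimum; f''(2) = -32 < 0 ⇒ local maximum.
So the local maximum value is f(2) = 151/3.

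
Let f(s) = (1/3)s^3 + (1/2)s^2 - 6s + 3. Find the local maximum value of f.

33/2

Critical points: f'(s) = s^2 + s - 6 vanishes at s = -3, 2.
Since f''(s) = 2s + 1, we get f''(-3) = -5 < 0 ⇒ local maximum; f''(2) = 5 > 0 ⇒ local minimum.
The local maximum is f(-3) = 33/2.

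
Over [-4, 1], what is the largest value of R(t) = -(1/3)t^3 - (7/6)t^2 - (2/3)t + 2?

22/3

R'(t) = -t^2 - (7/3)t - 2/3, which vanishes at t = -2 and t = -1/3.
Evaluating at the critical points and endpoints: R(-4) = 22/3; R(-2) = 4/3; R(-1/3) = 341/162; R(1) = -1/6.
So the maximum is R(-4) = 22/3.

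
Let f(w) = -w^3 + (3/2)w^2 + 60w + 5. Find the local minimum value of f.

-147

f'(w) = -3w^2 + 3w + 60 = 0 at w = -4, 5.
f''(w) = -6w + 3. f''(-4) = 27 > 0 ⇒ local minimum; f''(5) = -27 < 0 ⇒ local maximum.
Thus f has its local minimum at w = -4, with value -147.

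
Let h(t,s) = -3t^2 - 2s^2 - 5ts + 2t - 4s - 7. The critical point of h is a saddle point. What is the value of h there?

-103

∂h/∂t = -6t - 5s + 2 = 0 and ∂h/∂s = -5t - 4s - 4 = 0, so (t, s) = (-28, 34).
The Hessian has h_{tt} = -6, h_{ss} = -4, h_{ts} = -5, giving D = -1 < 0, so the point is a saddle point.
h(-28, 34) = -103.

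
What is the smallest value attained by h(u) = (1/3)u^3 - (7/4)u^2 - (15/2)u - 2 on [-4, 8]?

-499/12

Differentiating, h'(u) = u^2 - (7/2)u - 15/2; which vanishes at u = -3/2 and u = 5.
Compare values at every candidate in [-4, 8]: h(-4) = -64/3; h(-3/2) = 67/16; h(5) = -499/12; h(8) = -10/3.
Hence the absolute minimum is -499/12 at u = 5.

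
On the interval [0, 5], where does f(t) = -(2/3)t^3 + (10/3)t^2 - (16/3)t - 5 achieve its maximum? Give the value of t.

0

f'(t) = -2t^2 + (20/3)t - 16/3, which vanishes at t = 4/3 and t = 2.
Compare values at every candidate in [0, 5]: f(0) = -5,  f(4/3) = -629/81,  f(2) = -23/3,  f(5) = -95/3.
Hence the absolute maximum is -5 at t = 0.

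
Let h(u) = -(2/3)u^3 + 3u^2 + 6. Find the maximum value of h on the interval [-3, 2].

h'(u) = -2u^2 + 6u, whose only zero in [-3, 2] is u = 0.
Candidates: h(-3) = 51,  h(0) = 6,  h(2) = 38/3.
Hence the absolute maximum is 51 at u = -3.

51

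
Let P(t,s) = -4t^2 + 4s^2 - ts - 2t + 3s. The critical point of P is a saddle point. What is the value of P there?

-2/5

∂P/∂t = -8t - s - 2 = 0 and ∂P/∂s = -t + 8s + 3 = 0, so (t, s) = (-1/5, -2/5).
The Hessian has P_{tt} = -8, P_{ss} = 8, P_{ts} = -1, giving D = -65 < 0, so the point is a saddle point.
P(-1/5, -2/5) = -2/5.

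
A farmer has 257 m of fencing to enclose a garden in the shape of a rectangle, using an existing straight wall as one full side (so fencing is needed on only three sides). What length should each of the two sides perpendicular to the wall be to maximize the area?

257/4

Let the sides perpendicular to the wall have length x and the parallel side y, so 2x + y = 257 and the area is A = xy = x(257 − 2x).
A'(x) = 257 − 4x = 0 gives x = 257/4, and A''(x) = −4 < 0 confirms a maximum.
Then y = 257 − 2·257/4 = 257/2 and A = 66049/8.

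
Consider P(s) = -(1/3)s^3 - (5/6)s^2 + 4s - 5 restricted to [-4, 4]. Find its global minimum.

-71/3

P'(s) = -s^2 - (5/3)s + 4, which vanishes at s = -3 and s = 4/3.
Candidates: P(-4) = -13, P(-3) = -31/2, P(4/3) = -157/81, P(4) = -71/3.
Hence the absolute minimum is -71/3 at s = 4.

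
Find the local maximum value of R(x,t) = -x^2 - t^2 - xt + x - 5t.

∂R/∂x = -2x - t + 1 = 0 and ∂R/∂t = -x - 2t - 5 = 0, so (x, t) = (7/3, -11/3).
The Hessian has R_{xx} = -2, R_{tt} = -2, R_{xt} = -1, giving D = 3 > 0 with R_{xx} < 0, so the point is a local maximum.
R(7/3, -11/3) = 31/3.

31/3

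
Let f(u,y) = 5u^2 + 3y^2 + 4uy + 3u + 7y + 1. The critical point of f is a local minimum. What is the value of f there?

∂f/∂u = 10u + 4y + 3 = 0 and ∂f/∂y = 4u + 6y + 7 = 0, so (u, y) = (5/22, -29/22).
The Hessian has f_{uu} = 10, f_{yy} = 6, f_{uy} = 4, giving D = 44 > 0 with f_{uu} > 0, so the point is a local minimum.
f(5/22, -29/22) = -36/11.

-36/11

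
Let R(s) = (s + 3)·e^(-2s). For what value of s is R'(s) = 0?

-5/2

R'(s) = 1·e^(-2s) + (s + 3)·(-2)·e^(-2s) = (-2s - 5)·e^(-2s). Since e^(-2s) > 0, the only critical point is s = -5/2.
R''(-5/2) has the same sign as -2 < 0, so this is a local maximum.
R(-5/2) = (1/2)·e^(5) ≈ 74.2066.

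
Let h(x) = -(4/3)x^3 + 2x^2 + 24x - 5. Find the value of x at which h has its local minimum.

-2

h'(x) = -4x^2 + 4x + 24. Setting h'(x) = 0 gives x ∈ {-2, 3}.
h''(x) = -8x + 4. h''(-2) = 20 > 0 ⇒ local minimum; h''(3) = -20 < 0 ⇒ local maximum.
So the local minimum value is h(-2) = -103/3.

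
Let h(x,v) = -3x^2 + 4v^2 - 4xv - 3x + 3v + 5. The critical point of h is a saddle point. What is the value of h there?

∂h/∂x = -6x - 4v - 3 = 0 and ∂h/∂v = -4x + 8v + 3 = 0, so (x, v) = (-3/16, -15/32).
The Hessian has h_{xx} = -6, h_{vv} = 8, h_{xv} = -4, giving D = -64 < 0, so the point is a saddle point.
h(-3/16, -15/32) = 293/64.

293/64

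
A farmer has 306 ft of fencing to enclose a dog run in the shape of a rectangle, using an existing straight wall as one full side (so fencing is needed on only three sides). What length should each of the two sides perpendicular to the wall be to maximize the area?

153/2

Let the sides perpendicular to the wall have length x and the parallel side y, so 2x + y = 306 and the area is A = xy = x(306 − 2x).
A'(x) = 306 − 4x = 0 gives x = 153/2, and A''(x) = −4 < 0 confirms a maximum.
Then y = 306 − 2·153/2 = 153 and A = 23409/2.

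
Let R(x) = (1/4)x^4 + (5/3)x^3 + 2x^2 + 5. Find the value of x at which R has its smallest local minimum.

R'(x) = x^3 + 5x^2 + 4x = 0 at x = -4, -1, 0.
Second-derivative test with R''(x) = 3x^2 + 10x + 4: R''(-4) = 12 > 0 ⇒ local minimum; R''(-1) = -3 < 0 ⇒ local maximum; R''(0) = 4 > 0 ⇒ local minimum.
The smallest local minimum is R(-4) = -17/3.

-4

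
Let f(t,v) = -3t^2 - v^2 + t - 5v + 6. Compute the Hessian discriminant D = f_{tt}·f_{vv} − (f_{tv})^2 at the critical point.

∂f/∂t = -6t + 1 = 0 and ∂f/∂v = -2v - 5 = 0, so (t, v) = (1/6, -5/2).
The Hessian has f_{tt} = -6, f_{vv} = -2, f_{tv} = 0, giving D = 12 > 0 with f_{tt} < 0, so the point is a local maximum.
D = (-6)·(-2) − (0)^2 = 12.

12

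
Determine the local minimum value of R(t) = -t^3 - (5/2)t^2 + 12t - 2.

Critical points: R'(t) = -3t^2 - 5t + 12 vanishes at t = -3, 4/3.
Second-derivative test with R''(t) = -6t - 5: R''(-3) = 13 > 0 ⇒ local minimum; R''(4/3) = -13 < 0 ⇒ local maximum.
The local minimum is R(-3) = -67/2.

-67/2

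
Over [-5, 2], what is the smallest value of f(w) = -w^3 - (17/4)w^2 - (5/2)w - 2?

-32

The derivative is -3w^2 - (17/2)w - 5/2, which vanishes at w = -5/2 and w = -1/3.
Evaluating at the critical points and endpoints: f(-5) = 117/4,  f(-5/2) = -107/16,  f(-1/3) = -173/108,  f(2) = -32.
So the minimum is f(2) = -32.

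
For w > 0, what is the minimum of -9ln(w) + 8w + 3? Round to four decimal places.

10.9400

R'(w) = -9/w + 8 = 0 gives w = 9/8.
R''(w) = 9/w², which is positive for w > 0, so this is a local minimum.
R(9/8) = -9·ln(9/8) + 9 + 3 ≈ 10.9400.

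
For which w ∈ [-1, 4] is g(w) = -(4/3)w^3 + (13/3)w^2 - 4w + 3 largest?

g'(w) = -4w^2 + (26/3)w - 4, which vanishes at w = 2/3 and w = 3/2.
Candidates: g(-1) = 38/3; g(2/3) = 151/81; g(3/2) = 9/4; g(4) = -29.
Hence the absolute maximum is 38/3 at w = -1.

-1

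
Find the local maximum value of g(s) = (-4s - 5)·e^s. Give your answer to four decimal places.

By the product rule, g'(s) = (-4s - 9)·e^s. Since e^s > 0, the only critical point is s = -9/4.
g''(-9/4) has the same sign as -4 < 0, so this is a local maximum.
g(-9/4) = (4)·e^(-9/4) ≈ 0.4216.

0.4216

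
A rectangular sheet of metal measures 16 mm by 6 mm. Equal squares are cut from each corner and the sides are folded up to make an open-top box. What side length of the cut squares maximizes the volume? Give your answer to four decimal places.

With cut size x, the volume is V(x) = x(16 − 2x)(6 − 2x) for 0 < x < 3.
V'(x) = 12x^2 − 88x + 96. Setting V'(x) = 0 gives x ≈ 1.3333 (the root in (0, 3)).
V''(x) = 24x − 88 is negative there, so this is the maximum; V ≈ 59.2593.

1.3333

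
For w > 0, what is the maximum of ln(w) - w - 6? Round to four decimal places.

-7.0000

h'(w) = 1/w − 1 = 0 gives w = 1.
h''(w) = -1/w², which is negative for w > 0, so this is a local maximum.
h(1) = 1·ln(1) - 1 - 6 ≈ -7.0000.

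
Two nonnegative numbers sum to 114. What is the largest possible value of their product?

With x + y = 114, the product is P(x) = x(114 − x).
P'(x) = 114 − 2x = 0 gives x = 57; P'' = −2 < 0, so this is the maximum.
P = 57·57 = 3249.

3249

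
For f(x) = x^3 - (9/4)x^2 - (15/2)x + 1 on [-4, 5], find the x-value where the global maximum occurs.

The derivative is 3x^2 - (9/2)x - 15/2, which vanishes at x = -1 and x = 5/2.
Compare values at every candidate in [-4, 5]: f(-4) = -69; f(-1) = 21/4; f(5/2) = -259/16; f(5) = 129/4.
The maximum over the interval is 129/4, attained at x = 5.

5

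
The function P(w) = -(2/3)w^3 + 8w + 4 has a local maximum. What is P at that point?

44/3

P'(w) = -2w^2 + 8. Setting P'(w) = 0 gives w ∈ {-2, 2}.
Since P''(w) = -4w, we get P''(-2) = 8 > 0 ⇒ local minimum; P''(2) = -8 < 0 ⇒ local maximum.
Thus P has its local maximum at w = 2, with value 44/3.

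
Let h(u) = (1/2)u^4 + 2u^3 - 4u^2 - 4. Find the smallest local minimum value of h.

-68

Critical points: h'(u) = 2u^3 + 6u^2 - 8u vanishes at u = -4, 0, 1.
Second-derivative test with h''(u) = 6u^2 + 12u - 8: h''(-4) = 40 > 0 ⇒ local minimum; h''(0) = -8 < 0 ⇒ local maximum; h''(1) = 10 > 0 ⇒ local minimum.
Thus h has its smallest local minimum at u = -4, with value -68.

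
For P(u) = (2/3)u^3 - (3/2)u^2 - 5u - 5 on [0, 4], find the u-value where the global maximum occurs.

0

The derivative is 2u^2 - 3u - 5, whose only zero in [0, 4] is u = 5/2.
Evaluating at the critical points and endpoints: P(0) = -5; P(5/2) = -395/24; P(4) = -19/3.
So the maximum is P(0) = -5.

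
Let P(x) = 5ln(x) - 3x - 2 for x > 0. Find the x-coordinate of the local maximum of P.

P'(x) = 5/x − 3 = 0 gives x = 5/3.
P''(x) = -5/x², which is negative for x > 0, so this is a local maximum.
P(5/3) = 5·ln(5/3) - 5 - 2 ≈ -4.4459.

5/3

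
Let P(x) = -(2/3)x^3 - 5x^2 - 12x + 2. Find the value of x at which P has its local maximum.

-2

P'(x) = -2x^2 - 10x - 12 = 0 at x = -3, -2.
Second-derivative test with P''(x) = -4x - 10: P''(-3) = 2 > 0 ⇒ local minimum; P''(-2) = -2 < 0 ⇒ local maximum.
Thus P has its local maximum at x = -2, with value 34/3.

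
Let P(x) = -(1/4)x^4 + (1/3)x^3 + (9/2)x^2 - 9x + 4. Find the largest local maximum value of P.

169/4

P'(x) = -x^3 + x^2 + 9x - 9 = 0 at x = -3, 1, 3.
Second-derivative test with P''(x) = -3x^2 + 2x + 9: P''(-3) = -24 < 0 ⇒ local maximum; P''(1) = 8 > 0 ⇒ local minimum; P''(3) = -12 < 0 ⇒ local maximum.
The largest local maximum is P(-3) = 169/4.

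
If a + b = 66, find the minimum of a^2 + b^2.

With a + b = 66, a^2 + b^2 = a^2 + (66 − a)^2.
The derivative 2a − 2(66 − a) = 4a − 132 vanishes at a = 33; second derivative 4 > 0, a minimum.
The minimum is 2·(33)^2 = 2178.

2178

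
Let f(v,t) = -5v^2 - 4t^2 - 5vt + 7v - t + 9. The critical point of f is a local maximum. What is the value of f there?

731/55

∂f/∂v = -10v - 5t + 7 = 0 and ∂f/∂t = -5v - 8t - 1 = 0, so (v, t) = (61/55, -9/11).
The Hessian has f_{vv} = -10, f_{tt} = -8, f_{vt} = -5, giving D = 55 > 0 with f_{vv} < 0, so the point is a local maximum.
f(61/55, -9/11) = 731/55.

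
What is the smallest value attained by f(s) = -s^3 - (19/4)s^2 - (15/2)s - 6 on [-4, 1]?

f'(s) = -3s^2 - (19/2)s - 15/2, which vanishes at s = -5/3 and s = -3/2.
Evaluating at the critical points and endpoints: f(-4) = 12, f(-5/3) = -223/108, f(-3/2) = -33/16, f(1) = -77/4.
Hence the absolute minimum is -77/4 at s = 1.

-77/4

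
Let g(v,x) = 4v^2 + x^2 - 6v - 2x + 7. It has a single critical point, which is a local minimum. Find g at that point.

∂g/∂v = 8v - 6 = 0 and ∂g/∂x = 2x - 2 = 0, so (v, x) = (3/4, 1).
The Hessian has g_{vv} = 8, g_{xx} = 2, g_{vx} = 0, giving D = 16 > 0 with g_{vv} > 0, so the point is a local minimum.
g(3/4, 1) = 15/4.

15/4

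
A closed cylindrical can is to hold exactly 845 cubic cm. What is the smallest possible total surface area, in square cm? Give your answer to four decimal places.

494.7878

With radius r and height h, πr²h = 845 so h = 845/(πr²), and S(r) = 2πr² + 2πrh = 2πr² + 2·845/r.
S'(r) = 4πr − 2·845/r² = 0 ⇒ r³ = 845/(2π), so r ≈ 5.1234 and h = 2r ≈ 10.2468.
S''(r) = 4π + 4·845/r³ > 0, so this is the minimum; S ≈ 494.7878.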